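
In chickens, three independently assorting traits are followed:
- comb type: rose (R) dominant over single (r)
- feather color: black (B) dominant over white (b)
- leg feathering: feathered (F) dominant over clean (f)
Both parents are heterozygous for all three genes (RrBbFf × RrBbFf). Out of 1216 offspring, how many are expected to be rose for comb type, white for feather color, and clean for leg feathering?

Trihybrid cross: RrBbFf × RrBbFf
Each trait segregates independently with a 3:1 phenotypic ratio, so each gene contributes 3/4 (dominant) or 1/4 (recessive).
Target: rose (comb type), white (feather color), clean (leg feathering)
Probability = product of independent per-trait probabilities
= 3/4 × 1/4 × 1/4 = 3/64
Expected count = 3/64 × 1216 = 57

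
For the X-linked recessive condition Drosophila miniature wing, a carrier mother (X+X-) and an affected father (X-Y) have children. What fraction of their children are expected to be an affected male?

Cross: X+X- × X-Y
Offspring: 1 X+X-, 1 X+Y, 1 X-X-, 1 X-Y
Probability of an affected male: 1/4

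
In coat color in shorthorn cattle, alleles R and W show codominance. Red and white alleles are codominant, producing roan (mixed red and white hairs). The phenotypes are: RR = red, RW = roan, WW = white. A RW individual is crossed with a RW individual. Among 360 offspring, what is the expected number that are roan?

Punnett square for RW × RW:
Offspring genotypes: 1 RR, 2 RW, 1 WW
Phenotype counts: 1 red, 2 roan, 1 white
roan: 2 out of 4 → fraction 1/2
Expected count = 1/2 × 360 = 180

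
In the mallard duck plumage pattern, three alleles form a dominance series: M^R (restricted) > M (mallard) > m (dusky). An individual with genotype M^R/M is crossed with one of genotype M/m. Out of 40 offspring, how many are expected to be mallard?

Cross: M^R/M × M/m
Allele dominance: M^R > M > m
Offspring genotypes: 1 M^R/M, 1 M^R/m, 1 M/M, 1 M/m
Phenotype counts: 2 restricted, 2 mallard
mallard: 2 out of 4 → fraction 1/2
Expected count = 1/2 × 40 = 20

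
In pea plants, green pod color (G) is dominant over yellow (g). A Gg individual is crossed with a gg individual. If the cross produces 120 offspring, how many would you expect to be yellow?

Punnett square for Gg × gg:
Offspring genotypes: 2 Gg, 2 gg
green: 2, yellow: 2
yellow: 2 out of 4 → fraction 1/2
Expected count = 1/2 × 120 = 60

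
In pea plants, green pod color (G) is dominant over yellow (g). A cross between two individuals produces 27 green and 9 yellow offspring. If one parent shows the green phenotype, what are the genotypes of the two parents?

Observed offspring: 27 green, 9 yellow
The observed ratio simplifies to 3:1. Yellow (gg) offspring appear, so each parent must contribute one g allele. The parent stated to show green carries G, so it is Gg. The other parent is then either Gg or gg: Gg × gg would give a 1:1 split, whereas Gg × Gg gives 3:1 — matching the data. So both parents are heterozygous (Gg × Gg).
Parent genotypes: Gg × Gg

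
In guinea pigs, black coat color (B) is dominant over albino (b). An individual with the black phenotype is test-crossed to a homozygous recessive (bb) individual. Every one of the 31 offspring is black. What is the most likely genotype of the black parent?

Test cross: ? × bb
All offspring are black.
If the unknown parent were heterozygous (Bb), about half of 31 offspring would be albino; none are. The unknown parent is most likely homozygous dominant (BB).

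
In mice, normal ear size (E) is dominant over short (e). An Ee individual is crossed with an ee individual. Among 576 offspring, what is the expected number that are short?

Punnett square for Ee × ee:
Offspring genotypes: 2 Ee, 2 ee
normal: 2, short: 2
short: 2 out of 4 → fraction 1/2
Expected count = 1/2 × 576 = 288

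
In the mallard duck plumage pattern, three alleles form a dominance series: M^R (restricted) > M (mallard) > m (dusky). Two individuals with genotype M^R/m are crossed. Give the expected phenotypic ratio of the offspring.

Cross: M^R/m × M^R/m
Allele dominance: M^R > M > m
Offspring genotypes: 1 M^R/M^R, 2 M^R/m, 1 m/m
Phenotype counts: 3 restricted, 1 dusky
Ratio: 3 restricted : 1 dusky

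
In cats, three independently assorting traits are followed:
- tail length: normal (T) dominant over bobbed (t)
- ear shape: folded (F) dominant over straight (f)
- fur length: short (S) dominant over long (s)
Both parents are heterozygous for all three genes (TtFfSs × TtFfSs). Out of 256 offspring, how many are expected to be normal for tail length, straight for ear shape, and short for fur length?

Trihybrid cross: TtFfSs × TtFfSs
Each trait segregates independently with a 3:1 phenotypic ratio, so each gene contributes 3/4 (dominant) or 1/4 (recessive).
Target: normal (tail length), straight (ear shape), short (fur length)
Probability = product of independent per-trait probabilities
= 3/4 × 1/4 × 3/4 = 9/64
Expected count = 9/64 × 256 = 36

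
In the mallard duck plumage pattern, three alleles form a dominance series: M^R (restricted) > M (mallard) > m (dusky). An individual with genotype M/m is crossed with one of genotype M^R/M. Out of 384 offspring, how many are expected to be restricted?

Cross: M/m × M^R/M
Allele dominance: M^R > M > m
Offspring genotypes: 1 M^R/M, 1 M/M, 1 M^R/m, 1 M/m
Phenotype counts: 2 restricted, 2 mallard
restricted: 2 out of 4 → fraction 1/2
Expected count = 1/2 × 384 = 192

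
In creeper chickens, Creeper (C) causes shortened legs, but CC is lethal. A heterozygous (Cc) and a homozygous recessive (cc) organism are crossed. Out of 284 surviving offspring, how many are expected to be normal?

Cross: Cc × cc
Punnett square offspring (before lethality): 2 Cc, 2 cc
No CC offspring are produced in this cross.
normal: 2 out of 4 → fraction 1/2
Expected count = 1/2 × 284 = 142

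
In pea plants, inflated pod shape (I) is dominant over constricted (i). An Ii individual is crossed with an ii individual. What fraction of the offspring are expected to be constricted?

Punnett square for Ii × ii:
Offspring genotypes: 2 Ii, 2 ii
inflated: 2, constricted: 2
constricted: 2 out of 4
Probability: 2/4 = 1/2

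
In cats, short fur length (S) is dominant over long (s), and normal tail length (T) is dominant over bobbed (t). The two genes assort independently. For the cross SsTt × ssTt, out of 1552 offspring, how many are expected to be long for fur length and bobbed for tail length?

Dihybrid cross SsTt × ssTt — consider each gene separately:
fur length: Ss × ss → 2 Ss, 2 ss → 2 S_ : 2 ss (out of 4)
tail length: Tt × Tt → 1 TT, 2 Tt, 1 tt → 3 T_ : 1 tt (out of 4)
Looking for: long (ss) and bobbed (tt)
P(long) = 2/4, P(bobbed) = 1/4
P(both) = 2/4 × 1/4 = 2/16 = 1/8
Expected count = 1/8 × 1552 = 194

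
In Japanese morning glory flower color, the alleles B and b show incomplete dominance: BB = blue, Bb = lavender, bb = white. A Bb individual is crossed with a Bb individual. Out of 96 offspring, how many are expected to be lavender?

Punnett square for Bb × Bb:
Offspring genotypes: 1 BB, 2 Bb, 1 bb
Phenotype counts: 1 blue, 2 lavender, 1 white
lavender: 2 out of 4 → fraction 1/2
Expected count = 1/2 × 96 = 48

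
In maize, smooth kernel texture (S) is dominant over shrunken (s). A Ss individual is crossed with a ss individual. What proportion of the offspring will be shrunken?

Punnett square for Ss × ss:
Offspring genotypes: 2 Ss, 2 ss
smooth: 2, shrunken: 2
shrunken: 2 out of 4
Probability: 2/4 = 1/2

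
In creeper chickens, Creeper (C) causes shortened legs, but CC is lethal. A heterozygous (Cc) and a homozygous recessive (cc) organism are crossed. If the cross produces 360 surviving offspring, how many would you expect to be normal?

Cross: Cc × cc
Punnett square offspring (before lethality): 2 Cc, 2 cc
No CC offspring are produced in this cross.
normal: 2 out of 4 → fraction 1/2
Expected count = 1/2 × 360 = 180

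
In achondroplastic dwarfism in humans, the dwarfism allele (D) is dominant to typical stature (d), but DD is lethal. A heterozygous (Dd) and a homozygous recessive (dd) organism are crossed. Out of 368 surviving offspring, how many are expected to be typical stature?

Cross: Dd × dd
Punnett square offspring (before lethality): 2 Dd, 2 dd
No DD offspring are produced in this cross.
typical stature: 2 out of 4 → fraction 1/2
Expected count = 1/2 × 368 = 184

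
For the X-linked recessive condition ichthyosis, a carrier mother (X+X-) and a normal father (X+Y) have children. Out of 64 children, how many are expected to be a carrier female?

Cross: X+X- × X+Y
Offspring: 1 X+X+, 1 X+Y, 1 X+X-, 1 X-Y
Probability of a carrier female: 1/4
Expected count = 1/4 × 64 = 16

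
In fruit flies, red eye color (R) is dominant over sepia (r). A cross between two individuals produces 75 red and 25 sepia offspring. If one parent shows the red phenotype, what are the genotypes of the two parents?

Observed offspring: 75 red, 25 sepia
The observed ratio simplifies to 3:1. Sepia (rr) offspring appear, so each parent must contribute one r allele. The parent stated to show red carries R, so it is Rr. The other parent is then either Rr or rr: Rr × rr would give a 1:1 split, whereas Rr × Rr gives 3:1 — matching the data. So both parents are heterozygous (Rr × Rr).
Parent genotypes: Rr × Rr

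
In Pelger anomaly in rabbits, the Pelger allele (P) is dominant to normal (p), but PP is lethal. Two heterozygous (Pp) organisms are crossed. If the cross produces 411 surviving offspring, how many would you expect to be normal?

Cross: Pp × Pp
Punnett square offspring (before lethality): 1 PP, 2 Pp, 1 pp
The PP genotype is lethal (embryos die); surviving offspring: 2 Pp, 1 pp
normal: 1 out of 3 → fraction 1/3
Expected count = 1/3 × 411 = 137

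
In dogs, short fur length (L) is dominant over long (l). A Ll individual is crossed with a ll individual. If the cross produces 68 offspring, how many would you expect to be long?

Punnett square for Ll × ll:
Offspring genotypes: 2 Ll, 2 ll
short: 2, long: 2
long: 2 out of 4 → fraction 1/2
Expected count = 1/2 × 68 = 34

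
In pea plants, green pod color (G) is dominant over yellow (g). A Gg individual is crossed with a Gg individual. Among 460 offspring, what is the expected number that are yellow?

Punnett square for Gg × Gg:
Offspring genotypes: 1 GG, 2 Gg, 1 gg
green: 3, yellow: 1
yellow: 1 out of 4 → fraction 1/4
Expected count = 1/4 × 460 = 115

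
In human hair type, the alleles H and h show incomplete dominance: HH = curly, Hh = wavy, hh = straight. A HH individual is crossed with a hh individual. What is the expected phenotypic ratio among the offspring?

Punnett square for HH × hh:
Offspring genotypes: 4 Hh
Phenotype counts: 4 wavy
Ratio: all wavy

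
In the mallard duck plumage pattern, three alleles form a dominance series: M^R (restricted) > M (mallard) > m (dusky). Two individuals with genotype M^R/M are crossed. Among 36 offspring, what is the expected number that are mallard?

Cross: M^R/M × M^R/M
Allele dominance: M^R > M > m
Offspring genotypes: 1 M^R/M^R, 2 M^R/M, 1 M/M
Phenotype counts: 3 restricted, 1 mallard
mallard: 1 out of 4 → fraction 1/4
Expected count = 1/4 × 36 = 9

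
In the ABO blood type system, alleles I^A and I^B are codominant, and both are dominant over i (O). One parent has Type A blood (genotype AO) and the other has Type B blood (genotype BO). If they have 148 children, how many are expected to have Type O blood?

Cross: AO × BO
Possible offspring genotypes: 1 AB, 1 AO, 1 BO, 1 OO
Blood type counts: 1 Type AB, 1 Type A, 1 Type B, 1 Type O
Probability of Type O: 1/4
Expected count = 1/4 × 148 = 37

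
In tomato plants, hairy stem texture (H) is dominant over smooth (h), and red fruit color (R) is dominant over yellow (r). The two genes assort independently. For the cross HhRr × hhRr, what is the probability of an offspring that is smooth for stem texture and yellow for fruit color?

Dihybrid cross HhRr × hhRr — consider each gene separately:
stem texture: Hh × hh → 2 Hh, 2 hh → 2 H_ : 2 hh (out of 4)
fruit color: Rr × Rr → 1 RR, 2 Rr, 1 rr → 3 R_ : 1 rr (out of 4)
Looking for: smooth (hh) and yellow (rr)
P(smooth) = 2/4, P(yellow) = 1/4
P(both) = 2/4 × 1/4 = 2/16 = 1/8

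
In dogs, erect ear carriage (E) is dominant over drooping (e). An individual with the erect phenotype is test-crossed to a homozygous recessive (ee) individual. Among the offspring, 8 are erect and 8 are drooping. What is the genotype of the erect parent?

Test cross: ? × ee
Offspring: 8 erect, 8 drooping — approximately 1:1.
A 1:1 ratio in a test cross indicates the unknown parent is heterozygous (Ee).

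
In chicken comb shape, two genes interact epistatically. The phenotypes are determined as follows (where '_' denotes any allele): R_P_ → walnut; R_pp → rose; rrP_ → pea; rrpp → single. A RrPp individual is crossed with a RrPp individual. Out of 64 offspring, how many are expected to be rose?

Cross: RrPp × RrPp — consider each gene separately:
R gene: Rr × Rr → 1 RR, 2 Rr, 1 rr → 3 R_ : 1 rr (out of 4)
P gene: Pp × Pp → 1 PP, 2 Pp, 1 pp → 3 P_ : 1 pp (out of 4)
Genotype classes (out of 4 × 4 = 16): R_P_ = 3×3 = 9; R_pp = 3×1 = 3; rrP_ = 1×3 = 3; rrpp = 1×1 = 1
Apply the phenotype rules: R_P_ (9) → walnut; R_pp (3) → rose; rrP_ (3) → pea; rrpp (1) → single
Phenotype counts (out of 16): 9 walnut, 3 rose, 3 pea, 1 single
rose: 3 out of 16 → fraction 3/16
Expected count = 3/16 × 64 = 12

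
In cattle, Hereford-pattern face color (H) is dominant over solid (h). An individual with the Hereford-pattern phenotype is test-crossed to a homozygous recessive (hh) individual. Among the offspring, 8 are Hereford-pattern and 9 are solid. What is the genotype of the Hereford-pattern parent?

Test cross: ? × hh
Offspring: 8 Hereford-pattern, 9 solid — approximately 1:1.
A 1:1 ratio in a test cross indicates the unknown parent is heterozygous (Hh).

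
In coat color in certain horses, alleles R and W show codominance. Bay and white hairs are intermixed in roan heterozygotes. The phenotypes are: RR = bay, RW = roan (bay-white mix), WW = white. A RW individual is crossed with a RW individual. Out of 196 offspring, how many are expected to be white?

Punnett square for RW × RW:
Offspring genotypes: 1 RR, 2 RW, 1 WW
Phenotype counts: 1 bay, 2 roan (bay-white mix), 1 white
white: 1 out of 4 → fraction 1/4
Expected count = 1/4 × 196 = 49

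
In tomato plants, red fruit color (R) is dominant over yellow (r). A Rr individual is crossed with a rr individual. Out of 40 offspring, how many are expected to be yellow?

Punnett square for Rr × rr:
Offspring genotypes: 2 Rr, 2 rr
red: 2, yellow: 2
yellow: 2 out of 4 → fraction 1/2
Expected count = 1/2 × 40 = 20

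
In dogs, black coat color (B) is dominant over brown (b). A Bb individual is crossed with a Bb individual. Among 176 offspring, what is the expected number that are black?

Punnett square for Bb × Bb:
Offspring genotypes: 1 BB, 2 Bb, 1 bb
black: 3, brown: 1
black: 3 out of 4 → fraction 3/4
Expected count = 3/4 × 176 = 132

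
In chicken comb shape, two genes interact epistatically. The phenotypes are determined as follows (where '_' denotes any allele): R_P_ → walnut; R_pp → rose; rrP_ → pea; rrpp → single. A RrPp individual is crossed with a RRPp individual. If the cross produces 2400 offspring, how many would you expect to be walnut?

Cross: RrPp × RRPp — consider each gene separately:
R gene: Rr × RR → 2 RR, 2 Rr → 4 R_ (out of 4)
P gene: Pp × Pp → 1 PP, 2 Pp, 1 pp → 3 P_ : 1 pp (out of 4)
Genotype classes (out of 4 × 4 = 16): R_P_ = 4×3 = 12; R_pp = 4×1 = 4
Apply the phenotype rules: R_P_ (12) → walnut; R_pp (4) → rose
Phenotype counts (out of 16): 12 walnut, 4 rose
walnut: 12 out of 16 → fraction 3/4
Expected count = 3/4 × 2400 = 1800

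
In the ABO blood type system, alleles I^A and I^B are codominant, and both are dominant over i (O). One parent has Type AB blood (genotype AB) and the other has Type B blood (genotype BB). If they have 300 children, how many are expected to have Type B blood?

Cross: AB × BB
Possible offspring genotypes: 2 AB, 2 BB
Blood type counts: 2 Type AB, 2 Type B
Probability of Type B: 2/4 = 1/2
Expected count = 1/2 × 300 = 150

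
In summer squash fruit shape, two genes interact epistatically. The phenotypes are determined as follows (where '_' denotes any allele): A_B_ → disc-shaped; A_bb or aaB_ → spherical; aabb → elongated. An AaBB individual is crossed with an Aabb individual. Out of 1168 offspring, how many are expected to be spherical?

Cross: AaBB × Aabb — consider each gene separately:
A gene: Aa × Aa → 1 AA, 2 Aa, 1 aa → 3 A_ : 1 aa (out of 4)
B gene: BB × bb → 4 Bb → 4 B_ (out of 4)
Genotype classes (out of 4 × 4 = 16): A_B_ = 3×4 = 12; aaB_ = 1×4 = 4
Apply the phenotype rules: A_B_ (12) → disc-shaped; aaB_ (4) → spherical
Phenotype counts (out of 16): 12 disc-shaped, 4 spherical
spherical: 4 out of 16 → fraction 1/4
Expected count = 1/4 × 1168 = 292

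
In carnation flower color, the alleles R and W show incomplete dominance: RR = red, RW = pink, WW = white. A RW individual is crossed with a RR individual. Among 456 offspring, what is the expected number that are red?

Punnett square for RW × RR:
Offspring genotypes: 2 RR, 2 RW
Phenotype counts: 2 red, 2 pink
red: 2 out of 4 → fraction 1/2
Expected count = 1/2 × 456 = 228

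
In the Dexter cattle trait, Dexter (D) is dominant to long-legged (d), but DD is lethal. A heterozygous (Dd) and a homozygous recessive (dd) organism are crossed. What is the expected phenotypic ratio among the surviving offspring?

Cross: Dd × dd
Punnett square offspring (before lethality): 2 Dd, 2 dd
No DD offspring are produced in this cross.
Ratio: 1 Dexter (short-legged) : 1 long-legged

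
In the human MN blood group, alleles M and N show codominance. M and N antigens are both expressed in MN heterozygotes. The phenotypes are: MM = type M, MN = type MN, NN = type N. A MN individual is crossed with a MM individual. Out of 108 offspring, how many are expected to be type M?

Punnett square for MN × MM:
Offspring genotypes: 2 MM, 2 MN
Phenotype counts: 2 type M, 2 type MN
type M: 2 out of 4 → fraction 1/2
Expected count = 1/2 × 108 = 54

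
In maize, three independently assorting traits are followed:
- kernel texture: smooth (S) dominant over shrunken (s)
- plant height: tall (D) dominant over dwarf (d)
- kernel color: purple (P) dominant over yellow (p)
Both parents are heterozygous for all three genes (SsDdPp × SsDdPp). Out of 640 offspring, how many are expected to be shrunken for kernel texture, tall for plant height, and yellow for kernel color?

Trihybrid cross: SsDdPp × SsDdPp
Each trait segregates independently with a 3:1 phenotypic ratio, so each gene contributes 3/4 (dominant) or 1/4 (recessive).
Target: shrunken (kernel texture), tall (plant height), yellow (kernel color)
Probability = product of independent per-trait probabilities
= 1/4 × 3/4 × 1/4 = 3/64
Expected count = 3/64 × 640 = 30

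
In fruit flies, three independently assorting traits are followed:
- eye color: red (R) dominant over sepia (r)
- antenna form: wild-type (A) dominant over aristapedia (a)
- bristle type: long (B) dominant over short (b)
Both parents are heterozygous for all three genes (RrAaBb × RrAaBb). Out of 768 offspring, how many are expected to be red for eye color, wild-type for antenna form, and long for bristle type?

Trihybrid cross: RrAaBb × RrAaBb
Each trait segregates independently with a 3:1 phenotypic ratio, so each gene contributes 3/4 (dominant) or 1/4 (recessive).
Target: red (eye color), wild-type (antenna form), long (bristle type)
Probability = product of independent per-trait probabilities
= 3/4 × 3/4 × 3/4 = 27/64
Expected count = 27/64 × 768 = 324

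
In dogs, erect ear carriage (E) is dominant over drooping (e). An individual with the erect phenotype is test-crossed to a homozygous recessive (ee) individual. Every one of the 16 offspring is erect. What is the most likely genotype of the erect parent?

Test cross: ? × ee
All offspring are erect.
If the unknown parent were heterozygous (Ee), about half of 16 offspring would be drooping; none are. The unknown parent is most likely homozygous dominant (EE).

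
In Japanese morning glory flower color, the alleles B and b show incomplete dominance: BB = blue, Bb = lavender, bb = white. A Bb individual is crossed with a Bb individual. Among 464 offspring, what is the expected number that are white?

Punnett square for Bb × Bb:
Offspring genotypes: 1 BB, 2 Bb, 1 bb
Phenotype counts: 1 blue, 2 lavender, 1 white
white: 1 out of 4 → fraction 1/4
Expected count = 1/4 × 464 = 116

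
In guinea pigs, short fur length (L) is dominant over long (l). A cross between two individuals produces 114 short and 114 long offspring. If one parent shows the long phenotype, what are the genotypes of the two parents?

Observed offspring: 114 short, 114 long
The observed ratio simplifies to 1:1. One parent shows long, so its genotype must be ll. A 1:1 offspring split requires the other parent to be heterozygous (Ll).
Parent genotypes: ll × Ll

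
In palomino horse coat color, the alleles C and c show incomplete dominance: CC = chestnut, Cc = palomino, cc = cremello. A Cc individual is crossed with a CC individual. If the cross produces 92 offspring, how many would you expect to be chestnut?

Punnett square for Cc × CC:
Offspring genotypes: 2 CC, 2 Cc
Phenotype counts: 2 chestnut, 2 palomino
chestnut: 2 out of 4 → fraction 1/2
Expected count = 1/2 × 92 = 46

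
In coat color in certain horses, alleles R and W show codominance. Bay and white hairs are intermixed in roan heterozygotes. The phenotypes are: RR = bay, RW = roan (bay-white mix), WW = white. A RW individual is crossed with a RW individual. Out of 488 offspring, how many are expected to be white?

Punnett square for RW × RW:
Offspring genotypes: 1 RR, 2 RW, 1 WW
Phenotype counts: 1 bay, 2 roan (bay-white mix), 1 white
white: 1 out of 4 → fraction 1/4
Expected count = 1/4 × 488 = 122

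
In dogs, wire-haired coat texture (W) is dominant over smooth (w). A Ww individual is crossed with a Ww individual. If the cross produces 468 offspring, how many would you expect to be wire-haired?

Punnett square for Ww × Ww:
Offspring genotypes: 1 WW, 2 Ww, 1 ww
wire-haired: 3, smooth: 1
wire-haired: 3 out of 4 → fraction 3/4
Expected count = 3/4 × 468 = 351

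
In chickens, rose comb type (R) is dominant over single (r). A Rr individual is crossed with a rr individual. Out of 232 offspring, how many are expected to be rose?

Punnett square for Rr × rr:
Offspring genotypes: 2 Rr, 2 rr
rose: 2, single: 2
rose: 2 out of 4 → fraction 1/2
Expected count = 1/2 × 232 = 116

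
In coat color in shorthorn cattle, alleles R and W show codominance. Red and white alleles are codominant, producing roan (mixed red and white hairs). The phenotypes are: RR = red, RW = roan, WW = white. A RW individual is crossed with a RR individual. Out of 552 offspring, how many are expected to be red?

Punnett square for RW × RR:
Offspring genotypes: 2 RR, 2 RW
Phenotype counts: 2 red, 2 roan
red: 2 out of 4 → fraction 1/2
Expected count = 1/2 × 552 = 276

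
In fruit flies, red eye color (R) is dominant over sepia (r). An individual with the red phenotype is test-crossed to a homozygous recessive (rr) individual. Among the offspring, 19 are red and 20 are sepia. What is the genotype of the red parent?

Test cross: ? × rr
Offspring: 19 red, 20 sepia — approximately 1:1.
A 1:1 ratio in a test cross indicates the unknown parent is heterozygous (Rr).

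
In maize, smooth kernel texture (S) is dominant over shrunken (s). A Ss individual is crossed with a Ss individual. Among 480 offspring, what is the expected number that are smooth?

Punnett square for Ss × Ss:
Offspring genotypes: 1 SS, 2 Ss, 1 ss
smooth: 3, shrunken: 1
smooth: 3 out of 4 → fraction 3/4
Expected count = 3/4 × 480 = 360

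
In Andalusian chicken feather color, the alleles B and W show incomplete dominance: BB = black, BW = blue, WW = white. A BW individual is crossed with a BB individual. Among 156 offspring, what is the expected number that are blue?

Punnett square for BW × BB:
Offspring genotypes: 2 BB, 2 BW
Phenotype counts: 2 black, 2 blue
blue: 2 out of 4 → fraction 1/2
Expected count = 1/2 × 156 = 78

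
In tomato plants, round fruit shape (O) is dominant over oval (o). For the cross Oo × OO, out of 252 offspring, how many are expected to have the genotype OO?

Punnett square for Oo × OO:
Offspring genotypes: 2 OO, 2 Oo
Total offspring: 4
Count with target: 2
Probability: 2/4 = 1/2
Expected count = 1/2 × 252 = 126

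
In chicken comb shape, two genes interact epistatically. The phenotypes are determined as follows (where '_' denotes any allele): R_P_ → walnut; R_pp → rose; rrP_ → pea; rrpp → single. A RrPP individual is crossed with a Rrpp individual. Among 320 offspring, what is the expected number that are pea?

Cross: RrPP × Rrpp — consider each gene separately:
R gene: Rr × Rr → 1 RR, 2 Rr, 1 rr → 3 R_ : 1 rr (out of 4)
P gene: PP × pp → 4 Pp → 4 P_ (out of 4)
Genotype classes (out of 4 × 4 = 16): R_P_ = 3×4 = 12; rrP_ = 1×4 = 4
Apply the phenotype rules: R_P_ (12) → walnut; rrP_ (4) → pea
Phenotype counts (out of 16): 12 walnut, 4 pea
pea: 4 out of 16 → fraction 1/4
Expected count = 1/4 × 320 = 80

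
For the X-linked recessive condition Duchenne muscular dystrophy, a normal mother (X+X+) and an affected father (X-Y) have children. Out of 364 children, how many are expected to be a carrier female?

Cross: X+X+ × X-Y
Offspring: 2 X+X-, 2 X+Y
Probability of a carrier female: 2/4 = 1/2
Expected count = 1/2 × 364 = 182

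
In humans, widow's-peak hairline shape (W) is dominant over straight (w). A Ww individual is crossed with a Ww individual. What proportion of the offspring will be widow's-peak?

Punnett square for Ww × Ww:
Offspring genotypes: 1 WW, 2 Ww, 1 ww
widow's-peak: 3, straight: 1
widow's-peak: 3 out of 4
Probability: 3/4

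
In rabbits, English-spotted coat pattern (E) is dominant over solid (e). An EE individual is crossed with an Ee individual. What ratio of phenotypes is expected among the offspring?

Punnett square for EE × Ee:
Offspring genotypes: 2 EE, 2 Ee
English-spotted: 4, solid: 0
Ratio: all English-spotted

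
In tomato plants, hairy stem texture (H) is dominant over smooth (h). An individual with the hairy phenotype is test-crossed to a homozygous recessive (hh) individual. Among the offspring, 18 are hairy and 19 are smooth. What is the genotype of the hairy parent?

Test cross: ? × hh
Offspring: 18 hairy, 19 smooth — approximately 1:1.
A 1:1 ratio in a test cross indicates the unknown parent is heterozygous (Hh).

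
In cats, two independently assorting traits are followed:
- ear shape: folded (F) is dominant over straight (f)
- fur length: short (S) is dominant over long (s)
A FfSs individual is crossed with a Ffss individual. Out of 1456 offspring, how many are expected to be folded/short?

Dihybrid cross FfSs × Ffss — consider each gene separately:
ear shape: Ff × Ff → 1 FF, 2 Ff, 1 ff → 3 F_ : 1 ff (out of 4)
fur length: Ss × ss → 2 Ss, 2 ss → 2 S_ : 2 ss (out of 4)
Combine (counts out of 4 × 4 = 16): folded/short (F_S_) = 3×2 = 6; folded/long (F_ss) = 3×2 = 6; straight/short (ffS_) = 1×2 = 2; straight/long (ffss) = 1×2 = 2
Phenotype counts (out of 16): 6 folded/short, 6 folded/long, 2 straight/short, 2 straight/long
folded/short: 6 out of 16 → fraction 3/8
Expected count = 3/8 × 1456 = 546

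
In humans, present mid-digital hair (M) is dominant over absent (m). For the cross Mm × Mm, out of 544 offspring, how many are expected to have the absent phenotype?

Punnett square for Mm × Mm:
Offspring genotypes: 1 MM, 2 Mm, 1 mm
Total offspring: 4
Count with target: 1
Probability: 1/4
Expected count = 1/4 × 544 = 136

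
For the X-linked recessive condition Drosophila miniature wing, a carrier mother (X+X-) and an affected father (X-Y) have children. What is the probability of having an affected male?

Cross: X+X- × X-Y
Offspring: 1 X+X-, 1 X+Y, 1 X-X-, 1 X-Y
Probability of an affected male: 1/4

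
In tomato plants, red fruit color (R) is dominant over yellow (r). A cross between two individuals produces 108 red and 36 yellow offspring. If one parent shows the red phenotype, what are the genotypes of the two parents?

Observed offspring: 108 red, 36 yellow
The observed ratio simplifies to 3:1. Yellow (rr) offspring appear, so each parent must contribute one r allele. The parent stated to show red carries R, so it is Rr. The other parent is then either Rr or rr: Rr × rr would give a 1:1 split, whereas Rr × Rr gives 3:1 — matching the data. So both parents are heterozygous (Rr × Rr).
Parent genotypes: Rr × Rr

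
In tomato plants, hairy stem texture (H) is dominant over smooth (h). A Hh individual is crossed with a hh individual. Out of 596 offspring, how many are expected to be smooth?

Punnett square for Hh × hh:
Offspring genotypes: 2 Hh, 2 hh
hairy: 2, smooth: 2
smooth: 2 out of 4 → fraction 1/2
Expected count = 1/2 × 596 = 298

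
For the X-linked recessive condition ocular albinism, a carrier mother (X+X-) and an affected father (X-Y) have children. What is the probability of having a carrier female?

Cross: X+X- × X-Y
Offspring: 1 X+X-, 1 X+Y, 1 X-X-, 1 X-Y
Probability of a carrier female: 1/4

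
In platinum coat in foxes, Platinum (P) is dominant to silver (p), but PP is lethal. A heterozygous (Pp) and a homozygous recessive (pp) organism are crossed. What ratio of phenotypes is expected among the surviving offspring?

Cross: Pp × pp
Punnett square offspring (before lethality): 2 Pp, 2 pp
No PP offspring are produced in this cross.
Ratio: 1 platinum : 1 silver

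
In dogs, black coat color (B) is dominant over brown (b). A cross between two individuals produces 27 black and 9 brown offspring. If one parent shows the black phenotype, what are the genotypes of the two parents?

Observed offspring: 27 black, 9 brown
The observed ratio simplifies to 3:1. Brown (bb) offspring appear, so each parent must contribute one b allele. The parent stated to show black carries B, so it is Bb. The other parent is then either Bb or bb: Bb × bb would give a 1:1 split, whereas Bb × Bb gives 3:1 — matching the data. So both parents are heterozygous (Bb × Bb).
Parent genotypes: Bb × Bb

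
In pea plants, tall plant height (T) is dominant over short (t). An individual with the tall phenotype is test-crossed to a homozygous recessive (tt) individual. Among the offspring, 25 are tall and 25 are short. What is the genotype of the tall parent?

Test cross: ? × tt
Offspring: 25 tall, 25 short — approximately 1:1.
A 1:1 ratio in a test cross indicates the unknown parent is heterozygous (Tt).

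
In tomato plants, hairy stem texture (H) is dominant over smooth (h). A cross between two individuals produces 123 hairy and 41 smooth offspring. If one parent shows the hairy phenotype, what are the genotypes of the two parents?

Observed offspring: 123 hairy, 41 smooth
The observed ratio simplifies to 3:1. Smooth (hh) offspring appear, so each parent must contribute one h allele. The parent stated to show hairy carries H, so it is Hh. The other parent is then either Hh or hh: Hh × hh would give a 1:1 split, whereas Hh × Hh gives 3:1 — matching the data. So both parents are heterozygous (Hh × Hh).
Parent genotypes: Hh × Hh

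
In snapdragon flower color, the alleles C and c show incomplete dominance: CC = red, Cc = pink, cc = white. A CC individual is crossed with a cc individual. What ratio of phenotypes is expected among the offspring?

Punnett square for CC × cc:
Offspring genotypes: 4 Cc
Phenotype counts: 4 pink
Ratio: all pink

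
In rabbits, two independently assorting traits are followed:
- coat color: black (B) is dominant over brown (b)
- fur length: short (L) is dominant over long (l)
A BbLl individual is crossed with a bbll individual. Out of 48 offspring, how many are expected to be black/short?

Dihybrid cross BbLl × bbll — consider each gene separately:
coat color: Bb × bb → 2 Bb, 2 bb → 2 B_ : 2 bb (out of 4)
fur length: Ll × ll → 2 Ll, 2 ll → 2 L_ : 2 ll (out of 4)
Combine (counts out of 4 × 4 = 16): black/short (B_L_) = 2×2 = 4; black/long (B_ll) = 2×2 = 4; brown/short (bbL_) = 2×2 = 4; brown/long (bbll) = 2×2 = 4
Phenotype counts (out of 16): 4 black/short, 4 black/long, 4 brown/short, 4 brown/long
black/short: 4 out of 16 → fraction 1/4
Expected count = 1/4 × 48 = 12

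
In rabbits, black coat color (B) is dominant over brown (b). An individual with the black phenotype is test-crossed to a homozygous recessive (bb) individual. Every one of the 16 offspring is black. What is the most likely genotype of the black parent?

Test cross: ? × bb
All offspring are black.
If the unknown parent were heterozygous (Bb), about half of 16 offspring would be brown; none are. The unknown parent is most likely homozygous dominant (BB).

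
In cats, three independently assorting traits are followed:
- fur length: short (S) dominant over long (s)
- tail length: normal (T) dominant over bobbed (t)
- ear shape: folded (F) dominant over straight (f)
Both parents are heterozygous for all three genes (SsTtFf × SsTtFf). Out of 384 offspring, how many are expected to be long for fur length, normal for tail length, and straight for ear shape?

Trihybrid cross: SsTtFf × SsTtFf
Each trait segregates independently with a 3:1 phenotypic ratio, so each gene contributes 3/4 (dominant) or 1/4 (recessive).
Target: long (fur length), normal (tail length), straight (ear shape)
Probability = product of independent per-trait probabilities
= 1/4 × 3/4 × 1/4 = 3/64
Expected count = 3/64 × 384 = 18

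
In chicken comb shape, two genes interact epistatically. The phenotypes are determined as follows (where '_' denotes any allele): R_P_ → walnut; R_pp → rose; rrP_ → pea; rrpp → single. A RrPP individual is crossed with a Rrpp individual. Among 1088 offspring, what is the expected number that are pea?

Cross: RrPP × Rrpp — consider each gene separately:
R gene: Rr × Rr → 1 RR, 2 Rr, 1 rr → 3 R_ : 1 rr (out of 4)
P gene: PP × pp → 4 Pp → 4 P_ (out of 4)
Genotype classes (out of 4 × 4 = 16): R_P_ = 3×4 = 12; rrP_ = 1×4 = 4
Apply the phenotype rules: R_P_ (12) → walnut; rrP_ (4) → pea
Phenotype counts (out of 16): 12 walnut, 4 pea
pea: 4 out of 16 → fraction 1/4
Expected count = 1/4 × 1088 = 272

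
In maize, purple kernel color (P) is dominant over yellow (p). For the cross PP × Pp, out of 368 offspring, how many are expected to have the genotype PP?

Punnett square for PP × Pp:
Offspring genotypes: 2 PP, 2 Pp
Total offspring: 4
Count with target: 2
Probability: 2/4 = 1/2
Expected count = 1/2 × 368 = 184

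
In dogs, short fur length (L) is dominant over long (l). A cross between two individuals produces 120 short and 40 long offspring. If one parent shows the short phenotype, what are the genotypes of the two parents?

Observed offspring: 120 short, 40 long
The observed ratio simplifies to 3:1. Long (ll) offspring appear, so each parent must contribute one l allele. The parent stated to show short carries L, so it is Ll. The other parent is then either Ll or ll: Ll × ll would give a 1:1 split, whereas Ll × Ll gives 3:1 — matching the data. So both parents are heterozygous (Ll × Ll).
Parent genotypes: Ll × Ll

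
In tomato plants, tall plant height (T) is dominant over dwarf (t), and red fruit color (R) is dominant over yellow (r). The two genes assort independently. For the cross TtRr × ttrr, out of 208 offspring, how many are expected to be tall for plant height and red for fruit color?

Dihybrid cross TtRr × ttrr — consider each gene separately:
plant height: Tt × tt → 2 Tt, 2 tt → 2 T_ : 2 tt (out of 4)
fruit color: Rr × rr → 2 Rr, 2 rr → 2 R_ : 2 rr (out of 4)
Looking for: tall (T_) and red (R_)
P(tall) = 2/4, P(red) = 2/4
P(both) = 2/4 × 2/4 = 4/16 = 1/4
Expected count = 1/4 × 208 = 52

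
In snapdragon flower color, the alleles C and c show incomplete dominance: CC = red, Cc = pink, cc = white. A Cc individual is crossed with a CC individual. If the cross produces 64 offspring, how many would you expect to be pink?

Punnett square for Cc × CC:
Offspring genotypes: 2 CC, 2 Cc
Phenotype counts: 2 red, 2 pink
pink: 2 out of 4 → fraction 1/2
Expected count = 1/2 × 64 = 32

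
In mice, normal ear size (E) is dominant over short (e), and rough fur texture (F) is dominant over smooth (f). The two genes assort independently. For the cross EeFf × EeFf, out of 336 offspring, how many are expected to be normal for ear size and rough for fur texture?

Dihybrid cross EeFf × EeFf — consider each gene separately:
ear size: Ee × Ee → 1 EE, 2 Ee, 1 ee → 3 E_ : 1 ee (out of 4)
fur texture: Ff × Ff → 1 FF, 2 Ff, 1 ff → 3 F_ : 1 ff (out of 4)
Looking for: normal (E_) and rough (F_)
P(normal) = 3/4, P(rough) = 3/4
P(both) = 3/4 × 3/4 = 9/16
Expected count = 9/16 × 336 = 189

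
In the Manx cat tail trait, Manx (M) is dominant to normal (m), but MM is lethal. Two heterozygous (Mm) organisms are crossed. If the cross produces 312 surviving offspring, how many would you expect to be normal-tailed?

Cross: Mm × Mm
Punnett square offspring (before lethality): 1 MM, 2 Mm, 1 mm
The MM genotype is lethal (embryos die); surviving offspring: 2 Mm, 1 mm
normal-tailed: 1 out of 3 → fraction 1/3
Expected count = 1/3 × 312 = 104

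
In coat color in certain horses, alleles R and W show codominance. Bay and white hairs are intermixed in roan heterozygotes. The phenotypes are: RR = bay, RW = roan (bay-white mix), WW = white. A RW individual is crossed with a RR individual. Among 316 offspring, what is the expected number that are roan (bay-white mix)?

Punnett square for RW × RR:
Offspring genotypes: 2 RR, 2 RW
Phenotype counts: 2 bay, 2 roan (bay-white mix)
roan (bay-white mix): 2 out of 4 → fraction 1/2
Expected count = 1/2 × 316 = 158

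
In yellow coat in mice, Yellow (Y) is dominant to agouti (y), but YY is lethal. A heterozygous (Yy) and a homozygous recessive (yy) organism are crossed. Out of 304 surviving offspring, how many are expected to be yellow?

Cross: Yy × yy
Punnett square offspring (before lethality): 2 Yy, 2 yy
No YY offspring are produced in this cross.
yellow: 2 out of 4 → fraction 1/2
Expected count = 1/2 × 304 = 152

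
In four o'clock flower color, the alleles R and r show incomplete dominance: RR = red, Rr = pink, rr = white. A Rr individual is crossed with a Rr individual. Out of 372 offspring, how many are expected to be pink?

Punnett square for Rr × Rr:
Offspring genotypes: 1 RR, 2 Rr, 1 rr
Phenotype counts: 1 red, 2 pink, 1 white
pink: 2 out of 4 → fraction 1/2
Expected count = 1/2 × 372 = 186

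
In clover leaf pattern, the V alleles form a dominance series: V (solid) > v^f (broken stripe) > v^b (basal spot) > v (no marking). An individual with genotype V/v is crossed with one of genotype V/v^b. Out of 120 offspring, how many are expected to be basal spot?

Cross: V/v × V/v^b
Allele dominance: V > v^f > v^b > v
Offspring genotypes: 1 V/V, 1 V/v^b, 1 V/v, 1 v^b/v
Phenotype counts: 3 solid, 1 basal spot
basal spot: 1 out of 4 → fraction 1/4
Expected count = 1/4 × 120 = 30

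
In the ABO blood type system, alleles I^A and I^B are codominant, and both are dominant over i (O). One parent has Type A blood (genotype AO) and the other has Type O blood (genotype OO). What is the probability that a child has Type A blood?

Cross: AO × OO
Possible offspring genotypes: 2 AO, 2 OO
Blood type counts: 2 Type A, 2 Type O
Probability of Type A: 2/4 = 1/2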